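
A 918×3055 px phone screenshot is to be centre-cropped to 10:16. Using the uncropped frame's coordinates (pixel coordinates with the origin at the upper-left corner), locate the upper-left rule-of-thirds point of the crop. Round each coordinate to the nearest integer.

x = 306 px, y = 1283 px

918/3055 < 10/16, so the 10:16 crop keeps the full width 918 and trims height to 918 × 16/10 = 1468.80 px.
Top offset = (3055 − 1468.80)/2 = 793.10 px; left offset = 0.
Upper-left is one-third across and one-third down within the crop:
x = 0.00 + 1 × 918.00/3 ≈ 306; y = 793.10 + 1 × 1468.80/3 ≈ 1283.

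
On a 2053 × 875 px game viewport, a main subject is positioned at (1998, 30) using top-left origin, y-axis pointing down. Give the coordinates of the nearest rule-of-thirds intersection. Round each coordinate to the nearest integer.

Third lines: x ∈ {684, 1369}, y ∈ {292, 583}.
1998 is closer to x = 1369; 30 is closer to y = 292.
So the nearest intersection is the upper-right power point.

(1369, 292)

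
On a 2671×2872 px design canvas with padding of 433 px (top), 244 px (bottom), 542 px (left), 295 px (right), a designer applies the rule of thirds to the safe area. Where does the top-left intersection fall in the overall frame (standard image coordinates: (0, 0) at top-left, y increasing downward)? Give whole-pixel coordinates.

Content width = 2671 − 542 − 295 = 1834 px; content height = 2872 − 433 − 244 = 2195 px.
Top-left is one-third across and one-third down within the safe area.
x = 542 + 1 × 1834/3 = 542 + 611.33 ≈ 1153
y = 433 + 1 × 2195/3 = 433 + 731.67 ≈ 1165

(1153, 1165)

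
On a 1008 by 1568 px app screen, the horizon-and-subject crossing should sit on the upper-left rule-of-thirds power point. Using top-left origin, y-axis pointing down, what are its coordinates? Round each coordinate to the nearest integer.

x = 336 px, y = 523 px

The upper-left point sits one-third of the way across and one-third of the way down.
x = 1 × 1008/3 ≈ 336; y = 1 × 1568/3 ≈ 523.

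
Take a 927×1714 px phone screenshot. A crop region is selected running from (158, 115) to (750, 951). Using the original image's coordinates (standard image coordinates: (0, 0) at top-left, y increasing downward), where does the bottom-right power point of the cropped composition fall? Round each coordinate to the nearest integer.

Crop width = 750 − 158 = 592 px; one third is 197.33 px.
Crop height = 951 − 115 = 836 px; one third is 278.67 px.
The bottom-right point is two-thirds across and two-thirds down within the crop:
x = 158 + 2 × 197.33 ≈ 553; y = 115 + 2 × 278.67 ≈ 672.

x = 553 px, y = 672 px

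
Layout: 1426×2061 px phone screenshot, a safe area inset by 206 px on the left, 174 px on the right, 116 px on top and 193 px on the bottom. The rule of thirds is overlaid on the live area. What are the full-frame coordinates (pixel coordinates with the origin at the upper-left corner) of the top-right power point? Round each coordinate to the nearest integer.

(903, 700)

Content width = 1426 − 206 − 174 = 1046 px; content height = 2061 − 116 − 193 = 1752 px.
Top-right is two-thirds across and one-third down within the live area.
x = 206 + 2 × 1046/3 = 206 + 697.33 ≈ 903
y = 116 + 1 × 1752/3 = 116 + 584.00 ≈ 700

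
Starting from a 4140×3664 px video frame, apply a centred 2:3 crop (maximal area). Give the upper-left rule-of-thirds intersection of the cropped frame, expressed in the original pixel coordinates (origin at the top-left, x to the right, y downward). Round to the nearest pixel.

4140/3664 > 2/3, so the 2:3 crop keeps the full height 3664 and trims width to 3664 × 2/3 = 2442.67 px.
Left offset = (4140 − 2442.67)/2 = 848.67 px; top offset = 0.
Upper-left is one-third across and one-third down within the crop:
x = 848.67 + 1 × 2442.67/3 ≈ 1663; y = 0.00 + 1 × 3664.00/3 ≈ 1221.

(1663, 1221)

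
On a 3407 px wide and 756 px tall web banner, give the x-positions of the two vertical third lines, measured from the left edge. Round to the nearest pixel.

3407 / 3 = 1135.67, so the vertical lines sit at one and two thirds of 3407.

1136 px and 2271 px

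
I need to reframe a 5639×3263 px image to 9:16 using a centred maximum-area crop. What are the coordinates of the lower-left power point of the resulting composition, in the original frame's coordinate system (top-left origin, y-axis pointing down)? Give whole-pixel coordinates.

(2514, 2175)

5639/3263 > 9/16, so the 9:16 crop keeps the full height 3263 and trims width to 3263 × 9/16 = 1835.44 px.
Left offset = (5639 − 1835.44)/2 = 1901.78 px; top offset = 0.
Lower-left is one-third across and two-thirds down within the crop:
x = 1901.78 + 1 × 1835.44/3 ≈ 2514; y = 0.00 + 2 × 3263.00/3 ≈ 2175.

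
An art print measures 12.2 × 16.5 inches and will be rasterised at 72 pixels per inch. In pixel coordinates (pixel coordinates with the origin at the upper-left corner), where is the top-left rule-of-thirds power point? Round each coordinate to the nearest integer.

In pixels the canvas is 12.2 × 72 = 878.4 wide and 16.5 × 72 = 1188 tall.
The top-left point is one-third across and one-third down:
x = 1 × 878.4/3 ≈ 293; y = 1 × 1188/3 ≈ 396.

x = 293 px, y = 396 px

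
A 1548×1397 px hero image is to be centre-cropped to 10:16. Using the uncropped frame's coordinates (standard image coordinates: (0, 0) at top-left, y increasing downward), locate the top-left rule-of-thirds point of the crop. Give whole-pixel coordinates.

(628, 466)

1548/1397 > 10/16, so the 10:16 crop keeps the full height 1397 and trims width to 1397 × 10/16 = 873.12 px.
Left offset = (1548 − 873.12)/2 = 337.44 px; top offset = 0.
Top-left is one-third across and one-third down within the crop:
x = 337.44 + 1 × 873.12/3 ≈ 628; y = 0.00 + 1 × 1397.00/3 ≈ 466.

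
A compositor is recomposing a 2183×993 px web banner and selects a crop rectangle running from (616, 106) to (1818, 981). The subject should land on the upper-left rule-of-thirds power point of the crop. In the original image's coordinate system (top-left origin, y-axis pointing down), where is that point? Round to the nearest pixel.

Crop width = 1818 − 616 = 1202 px; one third is 400.67 px.
Crop height = 981 − 106 = 875 px; one third is 291.67 px.
The upper-left point is one-third across and one-third down within the crop:
x = 616 + 1 × 400.67 ≈ 1017; y = 106 + 1 × 291.67 ≈ 398.

x = 1017 px, y = 398 px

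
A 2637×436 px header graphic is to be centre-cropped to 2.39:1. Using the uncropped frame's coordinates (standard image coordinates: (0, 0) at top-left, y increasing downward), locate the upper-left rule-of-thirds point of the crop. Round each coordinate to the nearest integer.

x = 1145 px, y = 145 px

2637/436 > 2.39/1, so the 2.39:1 crop keeps the full height 436 and trims width to 436 × 2.39/1 = 1042.04 px.
Left offset = (2637 − 1042.04)/2 = 797.48 px; top offset = 0.
Upper-left is one-third across and one-third down within the crop:
x = 797.48 + 1 × 1042.04/3 ≈ 1145; y = 0.00 + 1 × 436.00/3 ≈ 145.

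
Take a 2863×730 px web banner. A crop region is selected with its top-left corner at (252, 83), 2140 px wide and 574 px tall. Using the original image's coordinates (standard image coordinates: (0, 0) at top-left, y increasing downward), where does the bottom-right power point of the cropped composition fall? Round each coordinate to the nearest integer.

x = 1679 px, y = 466 px

One third of the crop width 2140 is 713.33 px.
One third of the crop height 574 is 191.33 px.
The bottom-right point is two-thirds across and two-thirds down within the crop:
x = 252 + 2 × 713.33 ≈ 1679; y = 83 + 2 × 191.33 ≈ 466.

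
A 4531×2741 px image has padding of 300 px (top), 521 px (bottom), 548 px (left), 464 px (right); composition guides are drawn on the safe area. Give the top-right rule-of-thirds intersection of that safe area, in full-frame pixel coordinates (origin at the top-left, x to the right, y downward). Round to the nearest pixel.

Content width = 4531 − 548 − 464 = 3519 px; content height = 2741 − 300 − 521 = 1920 px.
Top-right is two-thirds across and one-third down within the safe area.
x = 548 + 2 × 3519/3 = 548 + 2346.00 ≈ 2894
y = 300 + 1 × 1920/3 = 300 + 640.00 ≈ 940

(2894, 940)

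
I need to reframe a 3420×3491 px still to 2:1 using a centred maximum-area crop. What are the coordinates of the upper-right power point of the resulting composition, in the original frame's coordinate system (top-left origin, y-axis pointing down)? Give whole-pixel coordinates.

x = 2280 px, y = 1461 px

3420/3491 < 2/1, so the 2:1 crop keeps the full width 3420 and trims height to 3420 × 1/2 = 1710.00 px.
Top offset = (3491 − 1710.00)/2 = 890.50 px; left offset = 0.
Upper-right is two-thirds across and one-third down within the crop:
x = 0.00 + 2 × 3420.00/3 ≈ 2280; y = 890.50 + 1 × 1710.00/3 ≈ 1461.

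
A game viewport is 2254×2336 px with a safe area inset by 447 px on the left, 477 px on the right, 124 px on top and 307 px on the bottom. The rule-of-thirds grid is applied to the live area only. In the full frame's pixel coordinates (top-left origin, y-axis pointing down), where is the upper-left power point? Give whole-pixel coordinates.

x = 890 px, y = 759 px

Content width = 2254 − 447 − 477 = 1330 px; content height = 2336 − 124 − 307 = 1905 px.
Upper-left is one-third across and one-third down within the live area.
x = 447 + 1 × 1330/3 = 447 + 443.33 ≈ 890
y = 124 + 1 × 1905/3 = 124 + 635.00 ≈ 759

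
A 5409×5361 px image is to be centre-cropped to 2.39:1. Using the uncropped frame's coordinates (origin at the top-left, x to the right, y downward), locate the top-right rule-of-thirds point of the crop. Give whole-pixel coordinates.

5409/5361 < 2.39/1, so the 2.39:1 crop keeps the full width 5409 and trims height to 5409 × 1/2.39 = 2263.18 px.
Top offset = (5361 − 2263.18)/2 = 1548.91 px; left offset = 0.
Top-right is two-thirds across and one-third down within the crop:
x = 0.00 + 2 × 5409.00/3 ≈ 3606; y = 1548.91 + 1 × 2263.18/3 ≈ 2303.

(3606, 2303)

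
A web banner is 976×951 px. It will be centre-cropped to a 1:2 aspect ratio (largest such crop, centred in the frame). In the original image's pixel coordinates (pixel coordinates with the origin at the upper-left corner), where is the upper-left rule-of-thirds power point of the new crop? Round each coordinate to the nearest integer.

976/951 > 1/2, so the 1:2 crop keeps the full height 951 and trims width to 951 × 1/2 = 475.50 px.
Left offset = (976 − 475.50)/2 = 250.25 px; top offset = 0.
Upper-left is one-third across and one-third down within the crop:
x = 250.25 + 1 × 475.50/3 ≈ 409; y = 0.00 + 1 × 951.00/3 ≈ 317.

(409, 317)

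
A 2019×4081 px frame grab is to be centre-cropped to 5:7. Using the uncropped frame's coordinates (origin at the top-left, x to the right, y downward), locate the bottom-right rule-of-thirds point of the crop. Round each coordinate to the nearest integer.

2019/4081 < 5/7, so the 5:7 crop keeps the full width 2019 and trims height to 2019 × 7/5 = 2826.60 px.
Top offset = (4081 − 2826.60)/2 = 627.20 px; left offset = 0.
Bottom-right is two-thirds across and two-thirds down within the crop:
x = 0.00 + 2 × 2019.00/3 ≈ 1346; y = 627.20 + 2 × 2826.60/3 ≈ 2512.

x = 1346 px, y = 2512 px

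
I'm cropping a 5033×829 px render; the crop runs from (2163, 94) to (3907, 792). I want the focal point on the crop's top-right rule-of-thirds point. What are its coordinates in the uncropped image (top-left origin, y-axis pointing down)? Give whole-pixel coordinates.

Crop width = 3907 − 2163 = 1744 px; one third is 581.33 px.
Crop height = 792 − 94 = 698 px; one third is 232.67 px.
The top-right point is two-thirds across and one-third down within the crop:
x = 2163 + 2 × 581.33 ≈ 3326; y = 94 + 1 × 232.67 ≈ 327.

(3326, 327)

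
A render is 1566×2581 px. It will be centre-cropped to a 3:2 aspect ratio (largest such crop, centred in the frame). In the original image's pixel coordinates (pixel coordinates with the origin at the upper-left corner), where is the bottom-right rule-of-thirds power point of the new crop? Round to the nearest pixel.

(1044, 1465)

1566/2581 < 3/2, so the 3:2 crop keeps the full width 1566 and trims height to 1566 × 2/3 = 1044.00 px.
Top offset = (2581 − 1044.00)/2 = 768.50 px; left offset = 0.
Bottom-right is two-thirds across and two-thirds down within the crop:
x = 0.00 + 2 × 1566.00/3 ≈ 1044; y = 768.50 + 2 × 1044.00/3 ≈ 1465.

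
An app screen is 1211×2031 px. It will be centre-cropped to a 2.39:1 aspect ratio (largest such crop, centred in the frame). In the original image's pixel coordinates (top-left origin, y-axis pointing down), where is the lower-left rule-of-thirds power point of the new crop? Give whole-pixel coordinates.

(404, 1100)

1211/2031 < 2.39/1, so the 2.39:1 crop keeps the full width 1211 and trims height to 1211 × 1/2.39 = 506.69 px.
Top offset = (2031 − 506.69)/2 = 762.15 px; left offset = 0.
Lower-left is one-third across and two-thirds down within the crop:
x = 0.00 + 1 × 1211.00/3 ≈ 404; y = 762.15 + 2 × 506.69/3 ≈ 1100.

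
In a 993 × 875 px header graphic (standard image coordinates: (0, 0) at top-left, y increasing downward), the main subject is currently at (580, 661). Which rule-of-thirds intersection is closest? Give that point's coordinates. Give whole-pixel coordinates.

x = 662 px, y = 583 px

Third lines: x ∈ {331, 662}, y ∈ {292, 583}.
580 is closer to x = 662; 661 is closer to y = 583.
So the nearest intersection is the lower-right power point.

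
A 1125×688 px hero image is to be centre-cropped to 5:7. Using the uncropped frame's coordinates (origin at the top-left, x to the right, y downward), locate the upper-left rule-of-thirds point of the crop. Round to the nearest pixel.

x = 481 px, y = 229 px

1125/688 > 5/7, so the 5:7 crop keeps the full height 688 and trims width to 688 × 5/7 = 491.43 px.
Left offset = (1125 − 491.43)/2 = 316.79 px; top offset = 0.
Upper-left is one-third across and one-third down within the crop:
x = 316.79 + 1 × 491.43/3 ≈ 481; y = 0.00 + 1 × 688.00/3 ≈ 229.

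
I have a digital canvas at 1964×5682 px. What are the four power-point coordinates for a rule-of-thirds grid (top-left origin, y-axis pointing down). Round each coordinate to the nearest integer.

One third of 1964 is 654.67; one third of 5682 is 1894.
Vertical third lines at x = 655 and x = 1309; horizontal third lines at y = 1894 and y = 3788.

(655, 1894), (1309, 1894), (655, 3788), (1309, 3788)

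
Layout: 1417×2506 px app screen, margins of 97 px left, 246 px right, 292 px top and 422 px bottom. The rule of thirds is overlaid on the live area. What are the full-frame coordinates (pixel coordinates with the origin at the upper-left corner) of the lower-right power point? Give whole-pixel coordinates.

x = 813 px, y = 1487 px

Content width = 1417 − 97 − 246 = 1074 px; content height = 2506 − 292 − 422 = 1792 px.
Lower-right is two-thirds across and two-thirds down within the live area.
x = 97 + 2 × 1074/3 = 97 + 716.00 ≈ 813
y = 292 + 2 × 1792/3 = 292 + 1194.67 ≈ 1487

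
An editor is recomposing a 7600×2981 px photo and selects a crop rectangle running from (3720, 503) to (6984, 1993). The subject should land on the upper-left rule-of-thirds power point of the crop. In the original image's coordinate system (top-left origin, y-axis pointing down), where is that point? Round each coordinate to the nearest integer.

Crop width = 6984 − 3720 = 3264 px; one third is 1088.00 px.
Crop height = 1993 − 503 = 1490 px; one third is 496.67 px.
The upper-left point is one-third across and one-third down within the crop:
x = 3720 + 1 × 1088.00 ≈ 4808; y = 503 + 1 × 496.67 ≈ 1000.

(4808, 1000)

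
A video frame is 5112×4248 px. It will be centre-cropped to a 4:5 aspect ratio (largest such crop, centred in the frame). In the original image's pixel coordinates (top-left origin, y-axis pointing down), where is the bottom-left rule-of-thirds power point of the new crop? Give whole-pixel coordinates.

5112/4248 > 4/5, so the 4:5 crop keeps the full height 4248 and trims width to 4248 × 4/5 = 3398.40 px.
Left offset = (5112 − 3398.40)/2 = 856.80 px; top offset = 0.
Bottom-left is one-third across and two-thirds down within the crop:
x = 856.80 + 1 × 3398.40/3 ≈ 1990; y = 0.00 + 2 × 4248.00/3 ≈ 2832.

(1990, 2832)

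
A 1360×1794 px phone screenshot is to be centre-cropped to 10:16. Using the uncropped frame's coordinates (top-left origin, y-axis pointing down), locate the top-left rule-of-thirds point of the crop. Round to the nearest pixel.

(493, 598)

1360/1794 > 10/16, so the 10:16 crop keeps the full height 1794 and trims width to 1794 × 10/16 = 1121.25 px.
Left offset = (1360 − 1121.25)/2 = 119.38 px; top offset = 0.
Top-left is one-third across and one-third down within the crop:
x = 119.38 + 1 × 1121.25/3 ≈ 493; y = 0.00 + 1 × 1794.00/3 ≈ 598.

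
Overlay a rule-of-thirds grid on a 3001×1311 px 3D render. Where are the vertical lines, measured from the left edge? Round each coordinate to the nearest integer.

3001 / 3 = 1000.33, so the vertical lines sit at one and two thirds of 3001.

1000 px and 2001 px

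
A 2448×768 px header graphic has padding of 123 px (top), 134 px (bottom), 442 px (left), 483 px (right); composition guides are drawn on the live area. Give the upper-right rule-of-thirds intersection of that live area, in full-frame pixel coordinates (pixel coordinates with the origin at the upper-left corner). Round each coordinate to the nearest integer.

Content width = 2448 − 442 − 483 = 1523 px; content height = 768 − 123 − 134 = 511 px.
Upper-right is two-thirds across and one-third down within the live area.
x = 442 + 2 × 1523/3 = 442 + 1015.33 ≈ 1457
y = 123 + 1 × 511/3 = 123 + 170.33 ≈ 293

x = 1457 px, y = 293 px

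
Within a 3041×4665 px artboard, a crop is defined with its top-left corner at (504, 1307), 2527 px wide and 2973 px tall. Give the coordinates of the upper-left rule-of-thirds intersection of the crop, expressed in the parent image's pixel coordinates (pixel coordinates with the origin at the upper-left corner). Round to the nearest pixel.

One third of the crop width 2527 is 842.33 px.
One third of the crop height 2973 is 991.00 px.
The upper-left point is one-third across and one-third down within the crop:
x = 504 + 1 × 842.33 ≈ 1346; y = 1307 + 1 × 991.00 ≈ 2298.

(1346, 2298)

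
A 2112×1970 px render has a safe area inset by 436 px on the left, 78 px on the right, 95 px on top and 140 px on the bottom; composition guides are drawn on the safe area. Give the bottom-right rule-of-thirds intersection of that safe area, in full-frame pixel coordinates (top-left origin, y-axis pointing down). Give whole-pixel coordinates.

x = 1501 px, y = 1252 px

Content width = 2112 − 436 − 78 = 1598 px; content height = 1970 − 95 − 140 = 1735 px.
Bottom-right is two-thirds across and two-thirds down within the safe area.
x = 436 + 2 × 1598/3 = 436 + 1065.33 ≈ 1501
y = 95 + 2 × 1735/3 = 95 + 1156.67 ≈ 1252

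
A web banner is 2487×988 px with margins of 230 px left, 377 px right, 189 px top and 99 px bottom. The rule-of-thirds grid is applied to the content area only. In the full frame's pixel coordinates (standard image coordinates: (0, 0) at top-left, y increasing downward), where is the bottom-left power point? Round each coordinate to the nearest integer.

(857, 656)

Content width = 2487 − 230 − 377 = 1880 px; content height = 988 − 189 − 99 = 700 px.
Bottom-left is one-third across and two-thirds down within the content area.
x = 230 + 1 × 1880/3 = 230 + 626.67 ≈ 857
y = 189 + 2 × 700/3 = 189 + 466.67 ≈ 656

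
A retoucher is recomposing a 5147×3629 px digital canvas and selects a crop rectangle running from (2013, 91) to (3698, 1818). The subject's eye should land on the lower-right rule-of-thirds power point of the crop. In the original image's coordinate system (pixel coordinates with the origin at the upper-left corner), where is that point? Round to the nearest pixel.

Crop width = 3698 − 2013 = 1685 px; one third is 561.67 px.
Crop height = 1818 − 91 = 1727 px; one third is 575.67 px.
The lower-right point is two-thirds across and two-thirds down within the crop:
x = 2013 + 2 × 561.67 ≈ 3136; y = 91 + 2 × 575.67 ≈ 1242.

(3136, 1242)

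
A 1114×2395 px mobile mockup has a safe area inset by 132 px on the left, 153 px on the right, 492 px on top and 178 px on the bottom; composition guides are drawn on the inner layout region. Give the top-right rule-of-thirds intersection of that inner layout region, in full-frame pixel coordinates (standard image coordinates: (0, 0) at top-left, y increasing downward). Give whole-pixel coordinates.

Content width = 1114 − 132 − 153 = 829 px; content height = 2395 − 492 − 178 = 1725 px.
Top-right is two-thirds across and one-third down within the inner layout region.
x = 132 + 2 × 829/3 = 132 + 552.67 ≈ 685
y = 492 + 1 × 1725/3 = 492 + 575.00 ≈ 1067

x = 685 px, y = 1067 px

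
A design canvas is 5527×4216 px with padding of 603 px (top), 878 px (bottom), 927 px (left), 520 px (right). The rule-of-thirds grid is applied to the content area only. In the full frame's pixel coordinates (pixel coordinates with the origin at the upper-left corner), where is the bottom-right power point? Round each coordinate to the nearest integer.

(3647, 2426)

Content width = 5527 − 927 − 520 = 4080 px; content height = 4216 − 603 − 878 = 2735 px.
Bottom-right is two-thirds across and two-thirds down within the content area.
x = 927 + 2 × 4080/3 = 927 + 2720.00 ≈ 3647
y = 603 + 2 × 2735/3 = 603 + 1823.33 ≈ 2426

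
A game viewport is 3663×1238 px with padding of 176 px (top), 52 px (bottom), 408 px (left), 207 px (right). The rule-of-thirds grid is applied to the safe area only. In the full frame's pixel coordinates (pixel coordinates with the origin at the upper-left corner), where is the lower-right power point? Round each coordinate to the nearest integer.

Content width = 3663 − 408 − 207 = 3048 px; content height = 1238 − 176 − 52 = 1010 px.
Lower-right is two-thirds across and two-thirds down within the safe area.
x = 408 + 2 × 3048/3 = 408 + 2032.00 ≈ 2440
y = 176 + 2 × 1010/3 = 176 + 673.33 ≈ 849

x = 2440 px, y = 849 px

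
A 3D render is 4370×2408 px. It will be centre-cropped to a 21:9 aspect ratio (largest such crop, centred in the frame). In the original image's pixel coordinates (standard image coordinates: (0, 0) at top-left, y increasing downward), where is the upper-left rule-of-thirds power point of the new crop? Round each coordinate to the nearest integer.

4370/2408 < 21/9, so the 21:9 crop keeps the full width 4370 and trims height to 4370 × 9/21 = 1872.86 px.
Top offset = (2408 − 1872.86)/2 = 267.57 px; left offset = 0.
Upper-left is one-third across and one-third down within the crop:
x = 0.00 + 1 × 4370.00/3 ≈ 1457; y = 267.57 + 1 × 1872.86/3 ≈ 892.

(1457, 892)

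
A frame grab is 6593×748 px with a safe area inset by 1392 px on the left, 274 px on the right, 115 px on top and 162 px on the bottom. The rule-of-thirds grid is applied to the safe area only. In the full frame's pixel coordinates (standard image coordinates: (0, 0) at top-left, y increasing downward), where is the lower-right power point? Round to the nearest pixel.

(4677, 429)

Content width = 6593 − 1392 − 274 = 4927 px; content height = 748 − 115 − 162 = 471 px.
Lower-right is two-thirds across and two-thirds down within the safe area.
x = 1392 + 2 × 4927/3 = 1392 + 3284.67 ≈ 4677
y = 115 + 2 × 471/3 = 115 + 314.00 ≈ 429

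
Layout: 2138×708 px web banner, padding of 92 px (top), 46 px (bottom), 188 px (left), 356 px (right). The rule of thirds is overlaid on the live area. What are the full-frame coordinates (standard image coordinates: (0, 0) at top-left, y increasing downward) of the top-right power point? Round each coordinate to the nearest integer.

Content width = 2138 − 188 − 356 = 1594 px; content height = 708 − 92 − 46 = 570 px.
Top-right is two-thirds across and one-third down within the live area.
x = 188 + 2 × 1594/3 = 188 + 1062.67 ≈ 1251
y = 92 + 1 × 570/3 = 92 + 190.00 ≈ 282

(1251, 282)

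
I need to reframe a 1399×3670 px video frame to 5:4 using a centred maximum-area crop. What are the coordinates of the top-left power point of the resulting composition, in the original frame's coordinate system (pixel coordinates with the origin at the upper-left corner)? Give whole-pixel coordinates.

(466, 1648)

1399/3670 < 5/4, so the 5:4 crop keeps the full width 1399 and trims height to 1399 × 4/5 = 1119.20 px.
Top offset = (3670 − 1119.20)/2 = 1275.40 px; left offset = 0.
Top-left is one-third across and one-third down within the crop:
x = 0.00 + 1 × 1399.00/3 ≈ 466; y = 1275.40 + 1 × 1119.20/3 ≈ 1648.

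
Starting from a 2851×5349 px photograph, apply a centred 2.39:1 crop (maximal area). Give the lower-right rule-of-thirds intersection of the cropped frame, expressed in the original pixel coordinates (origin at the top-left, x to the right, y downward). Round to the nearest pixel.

x = 1901 px, y = 2873 px

2851/5349 < 2.39/1, so the 2.39:1 crop keeps the full width 2851 and trims height to 2851 × 1/2.39 = 1192.89 px.
Top offset = (5349 − 1192.89)/2 = 2078.06 px; left offset = 0.
Lower-right is two-thirds across and two-thirds down within the crop:
x = 0.00 + 2 × 2851.00/3 ≈ 1901; y = 2078.06 + 2 × 1192.89/3 ≈ 2873.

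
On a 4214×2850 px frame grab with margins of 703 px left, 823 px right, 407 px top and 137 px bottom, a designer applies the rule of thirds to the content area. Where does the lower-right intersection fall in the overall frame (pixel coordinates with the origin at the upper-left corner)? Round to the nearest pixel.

(2495, 1944)

Content width = 4214 − 703 − 823 = 2688 px; content height = 2850 − 407 − 137 = 2306 px.
Lower-right is two-thirds across and two-thirds down within the content area.
x = 703 + 2 × 2688/3 = 703 + 1792.00 ≈ 2495
y = 407 + 2 × 2306/3 = 407 + 1537.33 ≈ 1944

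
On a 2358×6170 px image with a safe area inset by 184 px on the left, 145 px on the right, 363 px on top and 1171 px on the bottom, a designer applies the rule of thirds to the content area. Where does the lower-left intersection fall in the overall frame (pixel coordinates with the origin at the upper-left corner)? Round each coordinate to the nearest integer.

x = 860 px, y = 3454 px

Content width = 2358 − 184 − 145 = 2029 px; content height = 6170 − 363 − 1171 = 4636 px.
Lower-left is one-third across and two-thirds down within the content area.
x = 184 + 1 × 2029/3 = 184 + 676.33 ≈ 860
y = 363 + 2 × 4636/3 = 363 + 3090.67 ≈ 3454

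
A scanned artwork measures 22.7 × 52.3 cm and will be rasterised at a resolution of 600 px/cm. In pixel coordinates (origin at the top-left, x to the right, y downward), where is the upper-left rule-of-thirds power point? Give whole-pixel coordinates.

(4540, 10460)

In pixels the canvas is 22.7 × 600 = 13620 wide and 52.3 × 600 = 31380 tall.
The upper-left point is one-third across and one-third down:
x = 1 × 13620/3 ≈ 4540; y = 1 × 31380/3 ≈ 10460.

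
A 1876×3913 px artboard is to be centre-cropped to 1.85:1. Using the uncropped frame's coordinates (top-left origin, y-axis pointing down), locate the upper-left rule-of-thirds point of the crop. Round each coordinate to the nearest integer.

x = 625 px, y = 1787 px

1876/3913 < 1.85/1, so the 1.85:1 crop keeps the full width 1876 and trims height to 1876 × 1/1.85 = 1014.05 px.
Top offset = (3913 − 1014.05)/2 = 1449.47 px; left offset = 0.
Upper-left is one-third across and one-third down within the crop:
x = 0.00 + 1 × 1876.00/3 ≈ 625; y = 1449.47 + 1 × 1014.05/3 ≈ 1787.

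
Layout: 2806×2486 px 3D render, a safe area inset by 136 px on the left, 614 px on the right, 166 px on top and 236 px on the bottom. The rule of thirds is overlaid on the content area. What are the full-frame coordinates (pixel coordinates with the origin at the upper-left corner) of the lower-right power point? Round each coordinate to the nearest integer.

(1507, 1555)

Content width = 2806 − 136 − 614 = 2056 px; content height = 2486 − 166 − 236 = 2084 px.
Lower-right is two-thirds across and two-thirds down within the content area.
x = 136 + 2 × 2056/3 = 136 + 1370.67 ≈ 1507
y = 166 + 2 × 2084/3 = 166 + 1389.33 ≈ 1555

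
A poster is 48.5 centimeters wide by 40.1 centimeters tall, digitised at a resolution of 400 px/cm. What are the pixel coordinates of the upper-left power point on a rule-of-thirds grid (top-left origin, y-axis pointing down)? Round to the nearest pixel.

In pixels the canvas is 48.5 × 400 = 19400 wide and 40.1 × 400 = 16040 tall.
The upper-left point is one-third across and one-third down:
x = 1 × 19400/3 ≈ 6467; y = 1 × 16040/3 ≈ 5347.

x = 6467 px, y = 5347 px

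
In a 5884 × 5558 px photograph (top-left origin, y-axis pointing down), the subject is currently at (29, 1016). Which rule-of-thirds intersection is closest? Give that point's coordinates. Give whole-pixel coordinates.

(1961, 1853)

Third lines: x ∈ {1961, 3923}, y ∈ {1853, 3705}.
29 is closer to x = 1961; 1016 is closer to y = 1853.
So the nearest intersection is the upper-left power point.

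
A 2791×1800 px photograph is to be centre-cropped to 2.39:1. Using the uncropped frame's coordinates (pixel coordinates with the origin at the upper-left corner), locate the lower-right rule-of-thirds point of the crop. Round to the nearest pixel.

(1861, 1095)

2791/1800 < 2.39/1, so the 2.39:1 crop keeps the full width 2791 and trims height to 2791 × 1/2.39 = 1167.78 px.
Top offset = (1800 − 1167.78)/2 = 316.11 px; left offset = 0.
Lower-right is two-thirds across and two-thirds down within the crop:
x = 0.00 + 2 × 2791.00/3 ≈ 1861; y = 316.11 + 2 × 1167.78/3 ≈ 1095.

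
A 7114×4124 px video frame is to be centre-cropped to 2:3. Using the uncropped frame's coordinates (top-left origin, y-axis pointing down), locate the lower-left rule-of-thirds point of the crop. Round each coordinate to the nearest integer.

(3099, 2749)

7114/4124 > 2/3, so the 2:3 crop keeps the full height 4124 and trims width to 4124 × 2/3 = 2749.33 px.
Left offset = (7114 − 2749.33)/2 = 2182.33 px; top offset = 0.
Lower-left is one-third across and two-thirds down within the crop:
x = 2182.33 + 1 × 2749.33/3 ≈ 3099; y = 0.00 + 2 × 4124.00/3 ≈ 2749.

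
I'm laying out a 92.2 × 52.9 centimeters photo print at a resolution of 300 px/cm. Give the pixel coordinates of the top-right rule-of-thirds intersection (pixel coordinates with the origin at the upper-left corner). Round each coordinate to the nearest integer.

(18440, 5290)

In pixels the canvas is 92.2 × 300 = 27660 wide and 52.9 × 300 = 15870 tall.
The top-right point is two-thirds across and one-third down:
x = 2 × 27660/3 ≈ 18440; y = 1 × 15870/3 ≈ 5290.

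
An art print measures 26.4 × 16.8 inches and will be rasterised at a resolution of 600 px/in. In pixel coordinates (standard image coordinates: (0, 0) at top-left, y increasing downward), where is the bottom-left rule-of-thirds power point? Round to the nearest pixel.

In pixels the canvas is 26.4 × 600 = 15840 wide and 16.8 × 600 = 10080 tall.
The bottom-left point is one-third across and two-thirds down:
x = 1 × 15840/3 ≈ 5280; y = 2 × 10080/3 ≈ 6720.

x = 5280 px, y = 6720 px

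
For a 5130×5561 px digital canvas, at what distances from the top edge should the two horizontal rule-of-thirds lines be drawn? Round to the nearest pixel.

1854 px and 3707 px

5561 / 3 = 1853.67, so the horizontal lines sit at one and two thirds of 5561.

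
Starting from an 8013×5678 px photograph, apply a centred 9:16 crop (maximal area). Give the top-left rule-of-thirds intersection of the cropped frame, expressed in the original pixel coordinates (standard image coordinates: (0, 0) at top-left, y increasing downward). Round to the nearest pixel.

8013/5678 > 9/16, so the 9:16 crop keeps the full height 5678 and trims width to 5678 × 9/16 = 3193.88 px.
Left offset = (8013 − 3193.88)/2 = 2409.56 px; top offset = 0.
Top-left is one-third across and one-third down within the crop:
x = 2409.56 + 1 × 3193.88/3 ≈ 3474; y = 0.00 + 1 × 5678.00/3 ≈ 1893.

(3474, 1893)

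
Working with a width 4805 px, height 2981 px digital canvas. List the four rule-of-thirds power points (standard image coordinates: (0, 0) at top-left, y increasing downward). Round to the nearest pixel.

One third of 4805 is 1601.67; one third of 2981 is 993.67.
Vertical third lines at x = 1602 and x = 3203; horizontal third lines at y = 994 and y = 1987.

(1602, 994), (3203, 994), (1602, 1987), (3203, 1987)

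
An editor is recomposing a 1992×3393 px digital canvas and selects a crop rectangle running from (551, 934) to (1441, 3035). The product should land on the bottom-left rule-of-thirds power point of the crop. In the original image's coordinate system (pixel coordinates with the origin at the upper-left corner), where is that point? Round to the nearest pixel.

(848, 2335)

Crop width = 1441 − 551 = 890 px; one third is 296.67 px.
Crop height = 3035 − 934 = 2101 px; one third is 700.33 px.
The bottom-left point is one-third across and two-thirds down within the crop:
x = 551 + 1 × 296.67 ≈ 848; y = 934 + 2 × 700.33 ≈ 2335.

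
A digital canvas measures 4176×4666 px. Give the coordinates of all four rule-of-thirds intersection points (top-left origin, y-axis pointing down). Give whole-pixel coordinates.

One third of 4176 is 1392; one third of 4666 is 1555.33.
Vertical third lines at x = 1392 and x = 2784; horizontal third lines at y = 1555 and y = 3111.

(1392, 1555), (2784, 1555), (1392, 3111), (2784, 3111)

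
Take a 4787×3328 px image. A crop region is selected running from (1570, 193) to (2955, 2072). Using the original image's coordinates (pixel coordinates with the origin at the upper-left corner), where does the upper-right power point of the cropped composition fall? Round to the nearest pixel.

(2493, 819)

Crop width = 2955 − 1570 = 1385 px; one third is 461.67 px.
Crop height = 2072 − 193 = 1879 px; one third is 626.33 px.
The upper-right point is two-thirds across and one-third down within the crop:
x = 1570 + 2 × 461.67 ≈ 2493; y = 193 + 1 × 626.33 ≈ 819.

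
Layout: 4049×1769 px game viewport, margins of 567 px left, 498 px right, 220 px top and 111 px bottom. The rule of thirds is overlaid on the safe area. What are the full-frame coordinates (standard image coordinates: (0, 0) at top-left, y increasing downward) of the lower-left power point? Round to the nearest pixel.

Content width = 4049 − 567 − 498 = 2984 px; content height = 1769 − 220 − 111 = 1438 px.
Lower-left is one-third across and two-thirds down within the safe area.
x = 567 + 1 × 2984/3 = 567 + 994.67 ≈ 1562
y = 220 + 2 × 1438/3 = 220 + 958.67 ≈ 1179

(1562, 1179)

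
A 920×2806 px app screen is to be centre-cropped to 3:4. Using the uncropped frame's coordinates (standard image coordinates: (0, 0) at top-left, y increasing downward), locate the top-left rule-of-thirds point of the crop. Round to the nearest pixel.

x = 307 px, y = 1199 px

920/2806 < 3/4, so the 3:4 crop keeps the full width 920 and trims height to 920 × 4/3 = 1226.67 px.
Top offset = (2806 − 1226.67)/2 = 789.67 px; left offset = 0.
Top-left is one-third across and one-third down within the crop:
x = 0.00 + 1 × 920.00/3 ≈ 307; y = 789.67 + 1 × 1226.67/3 ≈ 1199.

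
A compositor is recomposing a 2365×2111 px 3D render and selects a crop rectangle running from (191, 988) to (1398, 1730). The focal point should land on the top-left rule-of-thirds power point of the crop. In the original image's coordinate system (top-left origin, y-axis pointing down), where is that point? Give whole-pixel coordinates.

Crop width = 1398 − 191 = 1207 px; one third is 402.33 px.
Crop height = 1730 − 988 = 742 px; one third is 247.33 px.
The top-left point is one-third across and one-third down within the crop:
x = 191 + 1 × 402.33 ≈ 593; y = 988 + 1 × 247.33 ≈ 1235.

x = 593 px, y = 1235 px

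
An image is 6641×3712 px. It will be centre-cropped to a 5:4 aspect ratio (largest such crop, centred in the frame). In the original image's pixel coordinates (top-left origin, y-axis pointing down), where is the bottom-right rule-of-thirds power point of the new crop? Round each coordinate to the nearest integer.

6641/3712 > 5/4, so the 5:4 crop keeps the full height 3712 and trims width to 3712 × 5/4 = 4640.00 px.
Left offset = (6641 − 4640.00)/2 = 1000.50 px; top offset = 0.
Bottom-right is two-thirds across and two-thirds down within the crop:
x = 1000.50 + 2 × 4640.00/3 ≈ 4094; y = 0.00 + 2 × 3712.00/3 ≈ 2475.

x = 4094 px, y = 2475 px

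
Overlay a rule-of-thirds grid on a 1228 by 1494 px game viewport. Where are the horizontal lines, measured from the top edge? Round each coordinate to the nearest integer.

1494 / 3 = 498, so the horizontal lines sit at one and two thirds of 1494.

498 px and 996 px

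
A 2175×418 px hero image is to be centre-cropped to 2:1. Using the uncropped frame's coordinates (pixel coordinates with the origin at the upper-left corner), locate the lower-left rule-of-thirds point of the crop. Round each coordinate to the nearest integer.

2175/418 > 2/1, so the 2:1 crop keeps the full height 418 and trims width to 418 × 2/1 = 836.00 px.
Left offset = (2175 − 836.00)/2 = 669.50 px; top offset = 0.
Lower-left is one-third across and two-thirds down within the crop:
x = 669.50 + 1 × 836.00/3 ≈ 948; y = 0.00 + 2 × 418.00/3 ≈ 279.

(948, 279)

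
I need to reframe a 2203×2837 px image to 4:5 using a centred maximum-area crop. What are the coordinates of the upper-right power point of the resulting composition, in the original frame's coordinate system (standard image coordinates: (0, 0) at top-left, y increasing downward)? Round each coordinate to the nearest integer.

2203/2837 < 4/5, so the 4:5 crop keeps the full width 2203 and trims height to 2203 × 5/4 = 2753.75 px.
Top offset = (2837 − 2753.75)/2 = 41.62 px; left offset = 0.
Upper-right is two-thirds across and one-third down within the crop:
x = 0.00 + 2 × 2203.00/3 ≈ 1469; y = 41.62 + 1 × 2753.75/3 ≈ 960.

(1469, 960)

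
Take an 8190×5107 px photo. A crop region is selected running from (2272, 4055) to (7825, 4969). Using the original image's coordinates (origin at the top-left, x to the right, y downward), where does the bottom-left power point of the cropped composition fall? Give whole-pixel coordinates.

(4123, 4664)

Crop width = 7825 − 2272 = 5553 px; one third is 1851.00 px.
Crop height = 4969 − 4055 = 914 px; one third is 304.67 px.
The bottom-left point is one-third across and two-thirds down within the crop:
x = 2272 + 1 × 1851.00 ≈ 4123; y = 4055 + 2 × 304.67 ≈ 4664.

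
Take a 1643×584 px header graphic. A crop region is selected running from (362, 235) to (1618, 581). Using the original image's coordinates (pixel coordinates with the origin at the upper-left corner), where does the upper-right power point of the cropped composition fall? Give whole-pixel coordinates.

Crop width = 1618 − 362 = 1256 px; one third is 418.67 px.
Crop height = 581 − 235 = 346 px; one third is 115.33 px.
The upper-right point is two-thirds across and one-third down within the crop:
x = 362 + 2 × 418.67 ≈ 1199; y = 235 + 1 × 115.33 ≈ 350.

(1199, 350)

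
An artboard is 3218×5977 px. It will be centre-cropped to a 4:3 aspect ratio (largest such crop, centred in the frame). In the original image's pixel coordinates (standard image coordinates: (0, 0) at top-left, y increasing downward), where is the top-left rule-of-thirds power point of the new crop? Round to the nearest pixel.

(1073, 2586)

3218/5977 < 4/3, so the 4:3 crop keeps the full width 3218 and trims height to 3218 × 3/4 = 2413.50 px.
Top offset = (5977 − 2413.50)/2 = 1781.75 px; left offset = 0.
Top-left is one-third across and one-third down within the crop:
x = 0.00 + 1 × 3218.00/3 ≈ 1073; y = 1781.75 + 1 × 2413.50/3 ≈ 2586.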